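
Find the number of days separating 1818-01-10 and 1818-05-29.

January 1818: 31 − 10 = 21 days remain.
Then February 1818 (28), March (31), April (30): 28 + 31 + 30 = 89 days.
May 1–29, 1818: 29 days.
Total: 21 + 89 + 29 = 139 days.

139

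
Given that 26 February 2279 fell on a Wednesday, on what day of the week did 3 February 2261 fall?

Count forward from the earlier date (February 3, 2261) to the later (February 26, 2279):
From February 3, 2261 to February 3, 2279: 18 years, of which 4 contain a Feb 29 — 14×365 + 4×366 = 6574 days.
Within February 2279: 26 − 3 = 23 days.
Total: 6597 days.
6597 mod 7 = 3, so 3 days before Wednesday is Sunday.

Sunday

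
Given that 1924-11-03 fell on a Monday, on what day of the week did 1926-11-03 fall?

Day-of-year of November 3, 1924: 308.
Day-of-year of November 3, 1926: 307.
1924 has 366 days, so 366 − 308 = 58 days remain in 1924.
Full years: 1925: 365. Sum = 365.
Total: 58 + 365 + 307 = 730 days.
730 mod 7 = 2, so 2 days after Monday is Wednesday.

Wednesday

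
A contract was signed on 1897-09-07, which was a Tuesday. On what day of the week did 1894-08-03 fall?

Friday

Count forward from the earlier date (August 3, 1894) to the later (September 7, 1897):
August 3, 1894 → August 3, 1895: 365 days.
August 3, 1895 → August 3, 1896: 366 days (1896 is a leap year).
August 3, 1896 → August 3, 1897: 365 days.
August 1897: 31 − 3 = 28 days remain.
September 1–7, 1897: 7 days.
Residual: 35 days.
Total: 1131 days.
1131 mod 7 = 4, so 4 days before Tuesday is Friday.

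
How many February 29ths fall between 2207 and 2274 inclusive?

Years divisible by 4: 2208, 2212, …, 2272 — 17 in all.
No century exceptions apply. Count: 17.

17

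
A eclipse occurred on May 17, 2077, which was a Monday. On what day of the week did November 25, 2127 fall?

Tuesday

Day-of-year of May 17, 2077: 137.
Day-of-year of November 25, 2127: 329.
2077 has 365 days, so 365 − 137 = 228 days remain in 2077.
Full years 2078–2126: 38 common + 11 leap = 38×365 + 11×366 = 17896 days.
Total: 228 + 17896 + 329 = 18453 days.
18453 mod 7 = 1, so 1 day after Monday is Tuesday.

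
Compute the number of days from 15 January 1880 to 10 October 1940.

22183

Day-of-year of January 15, 1880: 15.
Day-of-year of October 10, 1940: 284.
1880 has 366 days, so 366 − 15 = 351 days remain in 1880.
Full years 1881–1939: 46 common + 13 leap = 46×365 + 13×366 = 21548 days.
Total: 351 + 21548 + 284 = 22183 days.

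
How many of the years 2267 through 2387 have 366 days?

Years divisible by 4: 2268, 2272, …, 2384 — 30 in all.
Of these, 2300 is divisible by 100 but not 400, so not leap.
Leap years: 30 − 1 = 29.

29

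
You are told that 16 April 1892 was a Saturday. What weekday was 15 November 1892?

April 1892: 30 − 16 = 14 days remain.
Then May (31), June (30), July (31), August (31), September (30), October (31): 31 + 30 + 31 + 31 + 30 + 31 = 184 days.
November 1–15, 1892: 15 days.
Total: 14 + 184 + 15 = 213 days.
213 mod 7 = 3, so 3 days after Saturday is Tuesday.

Tuesday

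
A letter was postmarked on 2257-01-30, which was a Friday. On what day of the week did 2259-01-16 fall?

January 30, 2257 → January 30, 2258: 365 days.
January 2258: 31 − 30 = 1 day remains.
Then 11 full months totalling 334 days.
January 1–16, 2259: 16 days.
Residual: 351 days.
Total: 716 days.
716 mod 7 = 2, so 2 days after Friday is Sunday.

Sunday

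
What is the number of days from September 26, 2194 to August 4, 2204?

3599

From September 26, 2194 to September 26, 2203: 9 years, of which 1 contains a Feb 29 — 8×365 + 1×366 = 3286 days.
(2200 is not a leap year (divisible by 100 but not 400).)
September 2203: 30 − 26 = 4 days remain.
Then 10 full months totalling 305 days.
August 1–4, 2204: 4 days.
Residual: 313 days.
Total: 3599 days.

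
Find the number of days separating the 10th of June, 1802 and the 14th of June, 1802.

4

Within June 1802: 14 − 10 = 4 days.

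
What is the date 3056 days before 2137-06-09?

2129-01-26

Count 3056 days before June 9, 2137:
Day-of-year of January 26, 2129: 26.
Day-of-year of June 9, 2137: 160.
2129 has 365 days, so 365 − 26 = 339 days remain in 2129.
Full years 2130–2136: 5 common + 2 leap = 5×365 + 2×366 = 2557 days.
Total: 339 + 2557 + 160 = 3056 days.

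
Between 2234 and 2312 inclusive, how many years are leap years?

19

Years divisible by 4: 2236, 2240, …, 2312 — 20 in all.
Of these, 2300 is divisible by 100 but not 400, so not leap.
Leap years: 20 − 1 = 19.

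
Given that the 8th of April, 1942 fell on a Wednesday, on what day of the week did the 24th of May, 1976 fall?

Monday

Day-of-year of April 8, 1942: 98.
Day-of-year of May 24, 1976: 145.
1942 has 365 days, so 365 − 98 = 267 days remain in 1942.
Full years 1943–1975: 25 common + 8 leap = 25×365 + 8×366 = 12053 days.
Total: 267 + 12053 + 145 = 12465 days.
12465 mod 7 = 5, so 5 days after Wednesday is Monday.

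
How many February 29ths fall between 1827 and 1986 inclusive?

39

Years divisible by 4: 1828, 1832, …, 1984 — 40 in all.
Of these, 1900 is divisible by 100 but not 400, so not leap.
Leap years: 40 − 1 = 39.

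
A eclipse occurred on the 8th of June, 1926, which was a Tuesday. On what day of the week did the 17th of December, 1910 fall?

Saturday

Count forward from the earlier date (December 17, 1910) to the later (June 8, 1926):
From December 17, 1910 to December 17, 1925: 15 years, of which 4 contain a Feb 29 — 11×365 + 4×366 = 5479 days.
December 1925: 31 − 17 = 14 days remain.
Then January (31), February 1926 (28), March (31), April (30), May (31): 31 + 28 + 31 + 30 + 31 = 151 days.
June 1–8, 1926: 8 days.
Residual: 173 days.
Total: 5652 days.
5652 mod 7 = 3, so 3 days before Tuesday is Saturday.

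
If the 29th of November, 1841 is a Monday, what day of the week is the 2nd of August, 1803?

Tuesday

Count forward from the earlier date (August 2, 1803) to the later (November 29, 1841):
Day-of-year of August 2, 1803: 214.
Day-of-year of November 29, 1841: 333.
1803 has 365 days, so 365 − 214 = 151 days remain in 1803.
Full years 1804–1840: 27 common + 10 leap = 27×365 + 10×366 = 13515 days.
Total: 151 + 13515 + 333 = 13999 days.
13999 mod 7 = 6, so 6 days before Monday is Tuesday.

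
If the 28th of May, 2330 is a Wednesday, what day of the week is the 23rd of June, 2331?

May 2330: 31 − 28 = 3 days remain.
Then 12 full months totalling 365 days.
June 1–23, 2331: 23 days.
Total: 3 + 365 + 23 = 391 days.
391 mod 7 = 6, so 6 days after Wednesday is Tuesday.

Tuesday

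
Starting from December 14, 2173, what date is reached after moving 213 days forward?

July 15, 2174

Count 213 days after December 14, 2173:
December 2173: 31 − 14 = 17 days remain.
Then January (31), February 2174 (28), March (31), April (30), May (31), June (30): 31 + 28 + 31 + 30 + 31 + 30 = 181 days.
July 1–15, 2174: 15 days.
Residual: 213 days.
Total: 213 days.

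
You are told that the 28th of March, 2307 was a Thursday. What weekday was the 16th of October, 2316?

From March 28, 2307 to March 28, 2316: 9 years, of which 3 contain a Feb 29 — 6×365 + 3×366 = 3288 days.
March 2316: 31 − 28 = 3 days remain.
Then April (30), May (31), June (30), July (31), August (31), September (30): 30 + 31 + 30 + 31 + 31 + 30 = 183 days.
October 1–16, 2316: 16 days.
Residual: 202 days.
Total: 3490 days.
3490 mod 7 = 4, so 4 days after Thursday is Monday.

Monday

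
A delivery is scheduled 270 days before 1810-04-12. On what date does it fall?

1809-07-16

Count 270 days before April 12, 1810:
Day-of-year of July 16, 1809: 197.
Day-of-year of April 12, 1810: 102.
1809 has 365 days, so 365 − 197 = 168 days remain in 1809.
Total: 168 + 102 = 270 days.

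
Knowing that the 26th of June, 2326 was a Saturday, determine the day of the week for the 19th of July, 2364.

Sunday

Day-of-year of June 26, 2326: 177.
Day-of-year of July 19, 2364: 201.
2326 has 365 days, so 365 − 177 = 188 days remain in 2326.
Full years 2327–2363: 28 common + 9 leap = 28×365 + 9×366 = 13514 days.
Total: 188 + 13514 + 201 = 13903 days.
13903 mod 7 = 1, so 1 day after Saturday is Sunday.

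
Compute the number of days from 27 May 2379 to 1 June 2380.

371

Day-of-year of May 27, 2379: 147.
Day-of-year of June 1, 2380: 153.
2379 has 365 days, so 365 − 147 = 218 days remain in 2379.
Total: 218 + 153 = 371 days.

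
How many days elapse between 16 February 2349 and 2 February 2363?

5099

From February 16, 2349 to February 16, 2362: 13 years, of which 3 contain a Feb 29 — 10×365 + 3×366 = 4748 days.
February 2362: 28 − 16 = 12 days remain (2362 is not a leap year, so February has 28 days).
Then 11 full months totalling 337 days.
February 1–2, 2363: 2 days (2363 is not a leap year).
Residual: 351 days.
Total: 5099 days.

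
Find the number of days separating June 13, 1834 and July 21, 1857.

From June 13, 1834 to June 13, 1857: 23 years, of which 6 contain a Feb 29 — 17×365 + 6×366 = 8401 days.
June 1857: 30 − 13 = 17 days remain.
July 1–21, 1857: 21 days.
Residual: 38 days.
Total: 8439 days.

8439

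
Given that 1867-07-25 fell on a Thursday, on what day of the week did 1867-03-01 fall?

Friday

Count forward from the earlier date (March 1, 1867) to the later (July 25, 1867):
March 1867: 31 − 1 = 30 days remain.
Then April (30), May (31), June (30): 30 + 31 + 30 = 91 days.
July 1–25, 1867: 25 days.
Total: 30 + 91 + 25 = 146 days.
146 mod 7 = 6, so 6 days before Thursday is Friday.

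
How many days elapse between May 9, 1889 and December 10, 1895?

2406

Day-of-year of May 9, 1889: 129.
Day-of-year of December 10, 1895: 344.
1889 has 365 days, so 365 − 129 = 236 days remain in 1889.
Full years: 1890: 365; 1891: 365; 1892: 366; 1893: 365; 1894: 365. Sum = 1826.
Total: 236 + 1826 + 344 = 2406 days.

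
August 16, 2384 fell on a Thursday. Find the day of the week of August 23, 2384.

Thursday

Within August 2384: 23 − 16 = 7 days.
7 is a multiple of 7, so August 23, 2384 falls on the same weekday: Thursday.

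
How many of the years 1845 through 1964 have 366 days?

29

Years divisible by 4: 1848, 1852, …, 1964 — 30 in all.
Of these, 1900 is divisible by 100 but not 400, so not leap.
Leap years: 30 − 1 = 29.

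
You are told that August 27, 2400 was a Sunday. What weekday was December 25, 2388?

Sunday

Count forward from the earlier date (December 25, 2388) to the later (August 27, 2400):
Day-of-year of December 25, 2388: 360.
Day-of-year of August 27, 2400: 240.
2388 has 366 days, so 366 − 360 = 6 days remain in 2388.
Full years 2389–2399: 9 common + 2 leap = 9×365 + 2×366 = 4017 days.
Total: 6 + 4017 + 240 = 4263 days.
4263 is a multiple of 7, so December 25, 2388 falls on the same weekday: Sunday.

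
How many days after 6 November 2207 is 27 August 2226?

6869

Day-of-year of November 6, 2207: 310.
Day-of-year of August 27, 2226: 239.
2207 has 365 days, so 365 − 310 = 55 days remain in 2207.
Full years 2208–2225: 13 common + 5 leap = 13×365 + 5×366 = 6575 days.
Total: 55 + 6575 + 239 = 6869 days.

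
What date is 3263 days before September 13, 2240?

October 8, 2231

Count 3263 days before September 13, 2240:
Day-of-year of October 8, 2231: 281.
Day-of-year of September 13, 2240: 257.
2231 has 365 days, so 365 − 281 = 84 days remain in 2231.
Full years 2232–2239: 6 common + 2 leap = 6×365 + 2×366 = 2922 days.
Total: 84 + 2922 + 257 = 3263 days.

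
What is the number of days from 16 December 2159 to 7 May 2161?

508

Day-of-year of December 16, 2159: 350.
Day-of-year of May 7, 2161: 127.
2159 has 365 days, so 365 − 350 = 15 days remain in 2159.
Full years: 2160: 366. Sum = 366.
Total: 15 + 366 + 127 = 508 days.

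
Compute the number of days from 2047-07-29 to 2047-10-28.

July 2047: 31 − 29 = 2 days remain.
Then August (31), September (30): 31 + 30 = 61 days.
October 1–28, 2047: 28 days.
Total: 2 + 61 + 28 = 91 days.

91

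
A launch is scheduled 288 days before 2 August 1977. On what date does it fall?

18 October 1976

Count 288 days before August 2, 1977:
October 1976: 31 − 18 = 13 days remain.
Then 9 full months totalling 273 days.
August 1–2, 1977: 2 days.
Residual: 288 days.
Total: 288 days.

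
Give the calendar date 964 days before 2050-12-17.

2048-04-27

Count 964 days before December 17, 2050:
Day-of-year of April 27, 2048: 118.
Day-of-year of December 17, 2050: 351.
2048 has 366 days, so 366 − 118 = 248 days remain in 2048.
Full years: 2049: 365. Sum = 365.
Total: 248 + 365 + 351 = 964 days.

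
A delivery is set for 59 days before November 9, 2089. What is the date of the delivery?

September 11, 2089

Count 59 days before November 9, 2089:
September 2089: 30 − 11 = 19 days remain.
Then October (31): 31 days.
November 1–9, 2089: 9 days.
Total: 19 + 31 + 9 = 59 days.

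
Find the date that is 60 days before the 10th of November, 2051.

the 11th of September, 2051

Count 60 days before November 10, 2051:
September 2051: 30 − 11 = 19 days remain.
Then October (31): 31 days.
November 1–10, 2051: 10 days.
Total: 19 + 31 + 10 = 60 days.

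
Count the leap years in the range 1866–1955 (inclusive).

21

Years divisible by 4: 1868, 1872, …, 1952 — 22 in all.
Of these, 1900 is divisible by 100 but not 400, so not leap.
Leap years: 22 − 1 = 21.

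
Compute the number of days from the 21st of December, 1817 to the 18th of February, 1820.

789

Day-of-year of December 21, 1817: 355.
Day-of-year of February 18, 1820: 49.
1817 has 365 days, so 365 − 355 = 10 days remain in 1817.
Full years: 1818: 365; 1819: 365. Sum = 730.
Total: 10 + 730 + 49 = 789 days.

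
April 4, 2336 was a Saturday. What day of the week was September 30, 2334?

Sunday

Count forward from the earlier date (September 30, 2334) to the later (April 4, 2336):
September 30, 2334 → September 30, 2335: 365 days.
September 2335: 30 − 30 = 0 days remain.
Then October (31), November (30), December (31), January (31), February 2336 (29), March (31): 31 + 30 + 31 + 31 + 29 + 31 = 183 days.
April 1–4, 2336: 4 days.
Residual: 187 days.
Total: 552 days.
552 mod 7 = 6, so 6 days before Saturday is Sunday.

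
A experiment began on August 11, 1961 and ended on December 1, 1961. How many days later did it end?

August 1961: 31 − 11 = 20 days remain.
Then September (30), October (31), November (30): 30 + 31 + 30 = 91 days.
December 1, 1961: 1 day.
Total: 20 + 91 + 1 = 112 days.

112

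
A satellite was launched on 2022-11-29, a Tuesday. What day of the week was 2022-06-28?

Tuesday

Count forward from the earlier date (June 28, 2022) to the later (November 29, 2022):
June 2022: 30 − 28 = 2 days remain.
Then July (31), August (31), September (30), October (31): 31 + 31 + 30 + 31 = 123 days.
November 1–29, 2022: 29 days.
Total: 2 + 123 + 29 = 154 days.
154 is a multiple of 7, so 2022-06-28 falls on the same weekday: Tuesday.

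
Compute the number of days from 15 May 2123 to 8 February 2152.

10496

From May 15, 2123 to May 15, 2151: 28 years, of which 7 contain a Feb 29 — 21×365 + 7×366 = 10227 days.
May 2151: 31 − 15 = 16 days remain.
Then June (30), July (31), August (31), September (30), October (31), November (30), December (31), January (31): 30 + 31 + 31 + 30 + 31 + 30 + 31 + 31 = 245 days.
February 1–8, 2152: 8 days (2152 is a leap year).
Residual: 269 days.
Total: 10496 days.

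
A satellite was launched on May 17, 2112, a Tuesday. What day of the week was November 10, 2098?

Monday

Count forward from the earlier date (November 10, 2098) to the later (May 17, 2112):
From November 10, 2098 to November 10, 2111: 13 years, of which 2 contain a Feb 29 — 11×365 + 2×366 = 4747 days.
(2100 is not a leap year (divisible by 100 but not 400).)
November 2111: 30 − 10 = 20 days remain.
Then December (31), January (31), February 2112 (29), March (31), April (30): 31 + 31 + 29 + 31 + 30 = 152 days.
May 1–17, 2112: 17 days.
Residual: 189 days.
Total: 4936 days.
4936 mod 7 = 1, so 1 day before Tuesday is Monday.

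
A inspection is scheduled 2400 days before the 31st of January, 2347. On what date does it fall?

the 6th of July, 2340

Count 2400 days before January 31, 2347:
July 6, 2340 → July 6, 2341: 365 days.
July 6, 2341 → July 6, 2342: 365 days.
July 6, 2342 → July 6, 2343: 365 days.
July 6, 2343 → July 6, 2344: 366 days (2344 is a leap year).
July 6, 2344 → July 6, 2345: 365 days.
July 6, 2345 → July 6, 2346: 365 days.
July 2346: 31 − 6 = 25 days remain.
Then August (31), September (30), October (31), November (30), December (31): 31 + 30 + 31 + 30 + 31 = 153 days.
January 1–31, 2347: 31 days.
Residual: 209 days.
Total: 2400 days.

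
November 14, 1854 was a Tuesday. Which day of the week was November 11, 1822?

Monday

Count forward from the earlier date (November 11, 1822) to the later (November 14, 1854):
Day-of-year of November 11, 1822: 315.
Day-of-year of November 14, 1854: 318.
1822 has 365 days, so 365 − 315 = 50 days remain in 1822.
Full years 1823–1853: 23 common + 8 leap = 23×365 + 8×366 = 11323 days.
Total: 50 + 11323 + 318 = 11691 days.
11691 mod 7 = 1, so 1 day before Tuesday is Monday.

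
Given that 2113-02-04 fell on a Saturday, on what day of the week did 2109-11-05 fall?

Count forward from the earlier date (November 5, 2109) to the later (February 4, 2113):
Day-of-year of November 5, 2109: 309.
Day-of-year of February 4, 2113: 35.
2109 has 365 days, so 365 − 309 = 56 days remain in 2109.
Full years: 2110: 365; 2111: 365; 2112: 366. Sum = 1096.
Total: 56 + 1096 + 35 = 1187 days.
1187 mod 7 = 4, so 4 days before Saturday is Tuesday.

Tuesday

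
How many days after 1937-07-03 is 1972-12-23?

Day-of-year of July 3, 1937: 184.
Day-of-year of December 23, 1972: 358.
1937 has 365 days, so 365 − 184 = 181 days remain in 1937.
Full years 1938–1971: 26 common + 8 leap = 26×365 + 8×366 = 12418 days.
Total: 181 + 12418 + 358 = 12957 days.

12957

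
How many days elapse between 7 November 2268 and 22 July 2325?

From November 7, 2268 to November 7, 2324: 56 years, of which 13 contain a Feb 29 — 43×365 + 13×366 = 20453 days.
(2300 is not a leap year (divisible by 100 but not 400).)
November 2324: 30 − 7 = 23 days remain.
Then December (31), January (31), February 2325 (28), March (31), April (30), May (31), June (30): 31 + 31 + 28 + 31 + 30 + 31 + 30 = 212 days.
July 1–22, 2325: 22 days.
Residual: 257 days.
Total: 20710 days.

20710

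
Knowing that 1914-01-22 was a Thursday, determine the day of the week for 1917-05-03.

January 22, 1914 → January 22, 1915: 365 days.
January 22, 1915 → January 22, 1916: 365 days.
January 22, 1916 → January 22, 1917: 366 days (1916 is a leap year).
January 1917: 31 − 22 = 9 days remain.
Then February 1917 (28), March (31), April (30): 28 + 31 + 30 = 89 days.
May 1–3, 1917: 3 days.
Residual: 101 days.
Total: 1197 days.
1197 is a multiple of 7, so 1917-05-03 falls on the same weekday: Thursday.

Thursday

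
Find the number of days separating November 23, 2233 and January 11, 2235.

Day-of-year of November 23, 2233: 327.
Day-of-year of January 11, 2235: 11.
2233 has 365 days, so 365 − 327 = 38 days remain in 2233.
Full years: 2234: 365. Sum = 365.
Total: 38 + 365 + 11 = 414 days.

414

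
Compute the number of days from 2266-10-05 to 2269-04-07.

915

Day-of-year of October 5, 2266: 278.
Day-of-year of April 7, 2269: 97.
2266 has 365 days, so 365 − 278 = 87 days remain in 2266.
Full years: 2267: 365; 2268: 366. Sum = 731.
Total: 87 + 731 + 97 = 915 days.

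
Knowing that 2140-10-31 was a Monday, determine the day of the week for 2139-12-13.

Count forward from the earlier date (December 13, 2139) to the later (October 31, 2140):
December 2139: 31 − 13 = 18 days remain.
Then 9 full months totalling 274 days.
October 1–31, 2140: 31 days.
Residual: 323 days.
Total: 323 days.
323 mod 7 = 1, so 1 day before Monday is Sunday.

Sunday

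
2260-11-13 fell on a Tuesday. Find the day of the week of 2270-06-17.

Friday

Day-of-year of November 13, 2260: 318.
Day-of-year of June 17, 2270: 168.
2260 has 366 days, so 366 − 318 = 48 days remain in 2260.
Full years 2261–2269: 7 common + 2 leap = 7×365 + 2×366 = 3287 days.
Total: 48 + 3287 + 168 = 3503 days.
3503 mod 7 = 3, so 3 days after Tuesday is Friday.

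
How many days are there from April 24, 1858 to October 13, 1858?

April 1858: 30 − 24 = 6 days remain.
Then May (31), June (30), July (31), August (31), September (30): 31 + 30 + 31 + 31 + 30 = 153 days.
October 1–13, 1858: 13 days.
Total: 6 + 153 + 13 = 172 days.

172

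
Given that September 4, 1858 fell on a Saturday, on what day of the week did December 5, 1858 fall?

Sunday

September 1858: 30 − 4 = 26 days remain.
Then October (31), November (30): 31 + 30 = 61 days.
December 1–5, 1858: 5 days.
Total: 26 + 61 + 5 = 92 days.
92 mod 7 = 1, so 1 day after Saturday is Sunday.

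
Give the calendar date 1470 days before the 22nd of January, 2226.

the 13th of January, 2222

Count 1470 days before January 22, 2226:
January 13, 2222 → January 13, 2223: 365 days.
January 13, 2223 → January 13, 2224: 365 days.
January 13, 2224 → January 13, 2225: 366 days (2224 is a leap year).
January 13, 2225 → January 13, 2226: 365 days.
Within January 2226: 22 − 13 = 9 days.
Total: 1470 days.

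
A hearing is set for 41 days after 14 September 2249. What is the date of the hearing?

25 October 2249

Count 41 days after September 14, 2249:
September 2249: 30 − 14 = 16 days remain.
October 1–25, 2249: 25 days.
Total: 16 + 25 = 41 days.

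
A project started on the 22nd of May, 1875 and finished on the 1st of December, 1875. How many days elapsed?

May 1875: 31 − 22 = 9 days remain.
Then June (30), July (31), August (31), September (30), October (31), November (30): 30 + 31 + 31 + 30 + 31 + 30 = 183 days.
December 1, 1875: 1 day.
Total: 9 + 183 + 1 = 193 days.

193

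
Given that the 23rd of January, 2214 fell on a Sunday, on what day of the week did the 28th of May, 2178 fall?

Count forward from the earlier date (May 28, 2178) to the later (January 23, 2214):
Day-of-year of May 28, 2178: 148.
Day-of-year of January 23, 2214: 23.
2178 has 365 days, so 365 − 148 = 217 days remain in 2178.
Full years 2179–2213: 27 common + 8 leap = 27×365 + 8×366 = 12783 days.
Total: 217 + 12783 + 23 = 13023 days.
13023 mod 7 = 3, so 3 days before Sunday is Thursday.

Thursday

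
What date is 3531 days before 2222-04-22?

2212-08-21

Count 3531 days before April 22, 2222:
Day-of-year of August 21, 2212: 234.
Day-of-year of April 22, 2222: 112.
2212 has 366 days, so 366 − 234 = 132 days remain in 2212.
Full years 2213–2221: 7 common + 2 leap = 7×365 + 2×366 = 3287 days.
Total: 132 + 3287 + 112 = 3531 days.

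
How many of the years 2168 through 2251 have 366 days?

20

Years divisible by 4: 2168, 2172, …, 2248 — 21 in all.
Of these, 2200 is divisible by 100 but not 400, so not leap.
Leap years: 21 − 1 = 20.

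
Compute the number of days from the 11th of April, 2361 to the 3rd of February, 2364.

1028

Day-of-year of April 11, 2361: 101.
Day-of-year of February 3, 2364: 34.
2361 has 365 days, so 365 − 101 = 264 days remain in 2361.
Full years: 2362: 365; 2363: 365. Sum = 730.
Total: 264 + 730 + 34 = 1028 days.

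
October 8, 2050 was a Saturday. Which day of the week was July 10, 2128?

Day-of-year of October 8, 2050: 281.
Day-of-year of July 10, 2128: 192.
2050 has 365 days, so 365 − 281 = 84 days remain in 2050.
Full years 2051–2127: 59 common + 18 leap = 59×365 + 18×366 = 28123 days.
Total: 84 + 28123 + 192 = 28399 days.
28399 is a multiple of 7, so July 10, 2128 falls on the same weekday: Saturday.

Saturday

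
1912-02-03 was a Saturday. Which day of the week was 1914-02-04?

February 1912: 29 − 3 = 26 days remain (1912 is a leap year, so February has 29 days).
Then 23 full months totalling 702 days.
February 1–4, 1914: 4 days (1914 is not a leap year).
Total: 26 + 702 + 4 = 732 days.
732 mod 7 = 4, so 4 days after Saturday is Wednesday.

Wednesday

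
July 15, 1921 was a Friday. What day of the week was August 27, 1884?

Wednesday

Count forward from the earlier date (August 27, 1884) to the later (July 15, 1921):
From August 27, 1884 to August 27, 1920: 36 years, of which 8 contain a Feb 29 — 28×365 + 8×366 = 13148 days.
(1900 is not a leap year (divisible by 100 but not 400).)
August 1920: 31 − 27 = 4 days remain.
Then 10 full months totalling 303 days.
July 1–15, 1921: 15 days.
Residual: 322 days.
Total: 13470 days.
13470 mod 7 = 2, so 2 days before Friday is Wednesday.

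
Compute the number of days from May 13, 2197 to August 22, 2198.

466

May 2197: 31 − 13 = 18 days remain.
Then 14 full months totalling 426 days.
August 1–22, 2198: 22 days.
Total: 18 + 426 + 22 = 466 days.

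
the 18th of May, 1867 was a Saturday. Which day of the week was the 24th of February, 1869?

Day-of-year of May 18, 1867: 138.
Day-of-year of February 24, 1869: 55.
1867 has 365 days, so 365 − 138 = 227 days remain in 1867.
Full years: 1868: 366. Sum = 366.
Total: 227 + 366 + 55 = 648 days.
648 mod 7 = 4, so 4 days after Saturday is Wednesday.

Wednesday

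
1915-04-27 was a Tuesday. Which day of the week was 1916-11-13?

April 1915: 30 − 27 = 3 days remain.
Then 18 full months totalling 550 days.
November 1–13, 1916: 13 days.
Total: 3 + 550 + 13 = 566 days.
566 mod 7 = 6, so 6 days after Tuesday is Monday.

Monday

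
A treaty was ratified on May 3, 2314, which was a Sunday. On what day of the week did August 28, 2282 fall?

Count forward from the earlier date (August 28, 2282) to the later (May 3, 2314):
Day-of-year of August 28, 2282: 240.
Day-of-year of May 3, 2314: 123.
2282 has 365 days, so 365 − 240 = 125 days remain in 2282.
Full years 2283–2313: 24 common + 7 leap = 24×365 + 7×366 = 11322 days.
Total: 125 + 11322 + 123 = 11570 days.
11570 mod 7 = 6, so 6 days before Sunday is Monday.

Monday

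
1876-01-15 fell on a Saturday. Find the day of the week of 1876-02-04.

January 1876: 31 − 15 = 16 days remain.
February 1–4, 1876: 4 days (1876 is a leap year).
Total: 16 + 4 = 20 days.
20 mod 7 = 6, so 6 days after Saturday is Friday.

Friday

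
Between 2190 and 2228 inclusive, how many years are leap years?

Years divisible by 4 in [2190, 2228]: 2192, 2196, 2200, 2204, 2208, 2212, 2216, 2220, 2224, 2228.
Of these, 2200 is divisible by 100 but not 400, so not leap.
Leap years: 10 − 1 = 9.

9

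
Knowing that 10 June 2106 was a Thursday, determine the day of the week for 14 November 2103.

Wednesday

Count forward from the earlier date (November 14, 2103) to the later (June 10, 2106):
November 14, 2103 → November 14, 2104: 366 days (2104 is a leap year).
November 14, 2104 → November 14, 2105: 365 days.
November 2105: 30 − 14 = 16 days remain.
Then December (31), January (31), February 2106 (28), March (31), April (30), May (31): 31 + 31 + 28 + 31 + 30 + 31 = 182 days.
June 1–10, 2106: 10 days.
Residual: 208 days.
Total: 939 days.
939 mod 7 = 1, so 1 day before Thursday is Wednesday.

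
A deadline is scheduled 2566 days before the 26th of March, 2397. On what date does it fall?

the 17th of March, 2390

Count 2566 days before March 26, 2397:
Day-of-year of March 17, 2390: 76.
Day-of-year of March 26, 2397: 85.
2390 has 365 days, so 365 − 76 = 289 days remain in 2390.
Full years: 2391: 365; 2392: 366; 2393: 365; 2394: 365; 2395: 365; 2396: 366. Sum = 2192.
Total: 289 + 2192 + 85 = 2566 days.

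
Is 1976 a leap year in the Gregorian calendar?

Yes

1976 is a leap year.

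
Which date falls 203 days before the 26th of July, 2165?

the 4th of January, 2165

Count 203 days before July 26, 2165:
January 2165: 31 − 4 = 27 days remain.
Then February 2165 (28), March (31), April (30), May (31), June (30): 28 + 31 + 30 + 31 + 30 = 150 days.
July 1–26, 2165: 26 days.
Total: 27 + 150 + 26 = 203 days.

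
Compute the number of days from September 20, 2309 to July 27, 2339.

10902

Day-of-year of September 20, 2309: 263.
Day-of-year of July 27, 2339: 208.
2309 has 365 days, so 365 − 263 = 102 days remain in 2309.
Full years 2310–2338: 22 common + 7 leap = 22×365 + 7×366 = 10592 days.
Total: 102 + 10592 + 208 = 10902 days.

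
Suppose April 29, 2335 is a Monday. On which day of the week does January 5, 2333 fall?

Thursday

Count forward from the earlier date (January 5, 2333) to the later (April 29, 2335):
Day-of-year of January 5, 2333: 5.
Day-of-year of April 29, 2335: 119.
2333 has 365 days, so 365 − 5 = 360 days remain in 2333.
Full years: 2334: 365. Sum = 365.
Total: 360 + 365 + 119 = 844 days.
844 mod 7 = 4, so 4 days before Monday is Thursday.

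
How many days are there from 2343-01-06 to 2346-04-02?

January 6, 2343 → January 6, 2344: 365 days.
January 6, 2344 → January 6, 2345: 366 days (2344 is a leap year).
January 6, 2345 → January 6, 2346: 365 days.
January 2346: 31 − 6 = 25 days remain.
Then February 2346 (28), March (31): 28 + 31 = 59 days.
April 1–2, 2346: 2 days.
Residual: 86 days.
Total: 1182 days.

1182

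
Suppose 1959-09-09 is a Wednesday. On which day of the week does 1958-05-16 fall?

Friday

Count forward from the earlier date (May 16, 1958) to the later (September 9, 1959):
Day-of-year of May 16, 1958: 136.
Day-of-year of September 9, 1959: 252.
1958 has 365 days, so 365 − 136 = 229 days remain in 1958.
Total: 229 + 252 = 481 days.
481 mod 7 = 5, so 5 days before Wednesday is Friday.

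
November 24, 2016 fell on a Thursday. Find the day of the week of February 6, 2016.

Count forward from the earlier date (February 6, 2016) to the later (November 24, 2016):
February 2016: 29 − 6 = 23 days remain (2016 is a leap year, so February has 29 days).
Then March (31), April (30), May (31), June (30), July (31), August (31), September (30), October (31): 31 + 30 + 31 + 30 + 31 + 31 + 30 + 31 = 245 days.
November 1–24, 2016: 24 days.
Total: 23 + 245 + 24 = 292 days.
292 mod 7 = 5, so 5 days before Thursday is Saturday.

Saturday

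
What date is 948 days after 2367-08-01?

2370-03-06

Count 948 days after August 1, 2367:
August 1, 2367 → August 1, 2368: 366 days (2368 is a leap year).
August 1, 2368 → August 1, 2369: 365 days.
August 2369: 31 − 1 = 30 days remain.
Then September (30), October (31), November (30), December (31), January (31), February 2370 (28): 30 + 31 + 30 + 31 + 31 + 28 = 181 days.
March 1–6, 2370: 6 days.
Residual: 217 days.
Total: 948 days.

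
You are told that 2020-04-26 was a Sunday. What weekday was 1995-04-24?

Count forward from the earlier date (April 24, 1995) to the later (April 26, 2020):
From April 24, 1995 to April 24, 2020: 25 years, of which 7 contain a Feb 29 — 18×365 + 7×366 = 9132 days.
(2000 is a leap year (divisible by 400).)
Within April 2020: 26 − 24 = 2 days.
Total: 9134 days.
9134 mod 7 = 6, so 6 days before Sunday is Monday.

Monday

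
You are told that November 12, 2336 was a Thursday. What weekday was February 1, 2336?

Saturday

Count forward from the earlier date (February 1, 2336) to the later (November 12, 2336):
February 2336: 29 − 1 = 28 days remain (2336 is a leap year, so February has 29 days).
Then March (31), April (30), May (31), June (30), July (31), August (31), September (30), October (31): 31 + 30 + 31 + 30 + 31 + 31 + 30 + 31 = 245 days.
November 1–12, 2336: 12 days.
Total: 28 + 245 + 12 = 285 days.
285 mod 7 = 5, so 5 days before Thursday is Saturday.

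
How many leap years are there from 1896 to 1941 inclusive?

Years divisible by 4 in [1896, 1941]: 1896, 1900, 1904, 1908, 1912, 1916, 1920, 1924, 1928, 1932, 1936, 1940.
Of these, 1900 is divisible by 100 but not 400, so not leap.
Leap years: 12 − 1 = 11.

11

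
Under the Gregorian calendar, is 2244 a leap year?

Yes

2244 is a leap year.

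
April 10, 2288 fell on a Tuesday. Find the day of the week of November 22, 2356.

Day-of-year of April 10, 2288: 101.
Day-of-year of November 22, 2356: 327.
2288 has 366 days, so 366 − 101 = 265 days remain in 2288.
Full years 2289–2355: 52 common + 15 leap = 52×365 + 15×366 = 24470 days.
Total: 265 + 24470 + 327 = 25062 days.
25062 mod 7 = 2, so 2 days after Tuesday is Thursday.

Thursday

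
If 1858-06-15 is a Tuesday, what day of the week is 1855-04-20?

Count forward from the earlier date (April 20, 1855) to the later (June 15, 1858):
April 20, 1855 → April 20, 1856: 366 days (1856 is a leap year).
April 20, 1856 → April 20, 1857: 365 days.
April 20, 1857 → April 20, 1858: 365 days.
April 1858: 30 − 20 = 10 days remain.
Then May (31): 31 days.
June 1–15, 1858: 15 days.
Residual: 56 days.
Total: 1152 days.
1152 mod 7 = 4, so 4 days before Tuesday is Friday.

Friday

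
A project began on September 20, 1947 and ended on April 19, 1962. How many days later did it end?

From September 20, 1947 to September 20, 1961: 14 years, of which 4 contain a Feb 29 — 10×365 + 4×366 = 5114 days.
September 1961: 30 − 20 = 10 days remain.
Then October (31), November (30), December (31), January (31), February 1962 (28), March (31): 31 + 30 + 31 + 31 + 28 + 31 = 182 days.
April 1–19, 1962: 19 days.
Residual: 211 days.
Total: 5325 days.

5325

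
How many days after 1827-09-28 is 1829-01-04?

September 1827: 30 − 28 = 2 days remain.
Then 15 full months totalling 458 days.
January 1–4, 1829: 4 days.
Total: 2 + 458 + 4 = 464 days.

464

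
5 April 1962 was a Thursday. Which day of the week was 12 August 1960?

Friday

Count forward from the earlier date (August 12, 1960) to the later (April 5, 1962):
Day-of-year of August 12, 1960: 225.
Day-of-year of April 5, 1962: 95.
1960 has 366 days, so 366 − 225 = 141 days remain in 1960.
Full years: 1961: 365. Sum = 365.
Total: 141 + 365 + 95 = 601 days.
601 mod 7 = 6, so 6 days before Thursday is Friday.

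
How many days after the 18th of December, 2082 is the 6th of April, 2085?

840

December 18, 2082 → December 18, 2083: 365 days.
December 18, 2083 → December 18, 2084: 366 days (2084 is a leap year).
December 2084: 31 − 18 = 13 days remain.
Then January (31), February 2085 (28), March (31): 31 + 28 + 31 = 90 days.
April 1–6, 2085: 6 days.
Residual: 109 days.
Total: 840 days.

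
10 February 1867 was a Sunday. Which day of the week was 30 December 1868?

Day-of-year of February 10, 1867: 41.
Day-of-year of December 30, 1868: 365.
1867 has 365 days, so 365 − 41 = 324 days remain in 1867.
Total: 324 + 365 = 689 days.
689 mod 7 = 3, so 3 days after Sunday is Wednesday.

Wednesday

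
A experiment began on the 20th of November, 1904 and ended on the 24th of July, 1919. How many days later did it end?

From November 20, 1904 to November 20, 1918: 14 years, of which 3 contain a Feb 29 — 11×365 + 3×366 = 5113 days.
November 1918: 30 − 20 = 10 days remain.
Then December (31), January (31), February 1919 (28), March (31), April (30), May (31), June (30): 31 + 31 + 28 + 31 + 30 + 31 + 30 = 212 days.
July 1–24, 1919: 24 days.
Residual: 246 days.
Total: 5359 days.

5359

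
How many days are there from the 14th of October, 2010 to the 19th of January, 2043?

11785

Day-of-year of October 14, 2010: 287.
Day-of-year of January 19, 2043: 19.
2010 has 365 days, so 365 − 287 = 78 days remain in 2010.
Full years 2011–2042: 24 common + 8 leap = 24×365 + 8×366 = 11688 days.
Total: 78 + 11688 + 19 = 11785 days.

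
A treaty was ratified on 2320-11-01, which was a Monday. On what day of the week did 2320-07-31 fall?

Count forward from the earlier date (July 31, 2320) to the later (November 1, 2320):
July 2320: 31 − 31 = 0 days remain.
Then August (31), September (30), October (31): 31 + 30 + 31 = 92 days.
November 1, 2320: 1 day.
Total: 0 + 92 + 1 = 93 days.
93 mod 7 = 2, so 2 days before Monday is Saturday.

Saturday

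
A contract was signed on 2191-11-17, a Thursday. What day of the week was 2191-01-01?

Count forward from the earlier date (January 1, 2191) to the later (November 17, 2191):
January 2191: 31 − 1 = 30 days remain.
Then 9 full months totalling 273 days.
November 1–17, 2191: 17 days.
Total: 30 + 273 + 17 = 320 days.
320 mod 7 = 5, so 5 days before Thursday is Saturday.

Saturday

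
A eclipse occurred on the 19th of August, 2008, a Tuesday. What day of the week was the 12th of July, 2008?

Count forward from the earlier date (July 12, 2008) to the later (August 19, 2008):
July 2008: 31 − 12 = 19 days remain.
August 1–19, 2008: 19 days.
Total: 19 + 19 = 38 days.
38 mod 7 = 3, so 3 days before Tuesday is Saturday.

Saturday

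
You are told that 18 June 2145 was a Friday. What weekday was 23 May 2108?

Count forward from the earlier date (May 23, 2108) to the later (June 18, 2145):
Day-of-year of May 23, 2108: 144.
Day-of-year of June 18, 2145: 169.
2108 has 366 days, so 366 − 144 = 222 days remain in 2108.
Full years 2109–2144: 27 common + 9 leap = 27×365 + 9×366 = 13149 days.
Total: 222 + 13149 + 169 = 13540 days.
13540 mod 7 = 2, so 2 days before Friday is Wednesday.

Wednesday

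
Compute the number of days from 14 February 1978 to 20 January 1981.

February 14, 1978 → February 14, 1979: 365 days.
February 14, 1979 → February 14, 1980: 365 days.
February 1980: 29 − 14 = 15 days remain (1980 is a leap year, so February has 29 days).
Then 10 full months totalling 306 days.
January 1–20, 1981: 20 days.
Residual: 341 days.
Total: 1071 days.

1071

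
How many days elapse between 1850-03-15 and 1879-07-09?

Day-of-year of March 15, 1850: 74.
Day-of-year of July 9, 1879: 190.
1850 has 365 days, so 365 − 74 = 291 days remain in 1850.
Full years 1851–1878: 21 common + 7 leap = 21×365 + 7×366 = 10227 days.
Total: 291 + 10227 + 190 = 10708 days.

10708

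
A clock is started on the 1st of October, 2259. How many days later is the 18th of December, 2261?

809

Day-of-year of October 1, 2259: 274.
Day-of-year of December 18, 2261: 352.
2259 has 365 days, so 365 − 274 = 91 days remain in 2259.
Full years: 2260: 366. Sum = 366.
Total: 91 + 366 + 352 = 809 days.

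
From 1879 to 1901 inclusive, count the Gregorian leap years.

5

Years divisible by 4 in [1879, 1901]: 1880, 1884, 1888, 1892, 1896, 1900.
Of these, 1900 is divisible by 100 but not 400, so not leap.
Leap years: 6 − 1 = 5.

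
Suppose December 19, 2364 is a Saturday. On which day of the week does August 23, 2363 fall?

Count forward from the earlier date (August 23, 2363) to the later (December 19, 2364):
August 2363: 31 − 23 = 8 days remain.
Then 15 full months totalling 457 days.
December 1–19, 2364: 19 days.
Total: 8 + 457 + 19 = 484 days.
484 mod 7 = 1, so 1 day before Saturday is Friday.

Friday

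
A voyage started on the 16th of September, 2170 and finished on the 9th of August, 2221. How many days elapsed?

From September 16, 2170 to September 16, 2220: 50 years, of which 12 contain a Feb 29 — 38×365 + 12×366 = 18262 days.
(2200 is not a leap year (divisible by 100 but not 400).)
September 2220: 30 − 16 = 14 days remain.
Then 10 full months totalling 304 days.
August 1–9, 2221: 9 days.
Residual: 327 days.
Total: 18589 days.

18589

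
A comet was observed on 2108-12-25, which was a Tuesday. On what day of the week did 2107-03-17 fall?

Thursday

Count forward from the earlier date (March 17, 2107) to the later (December 25, 2108):
March 17, 2107 → March 17, 2108: 366 days (2108 is a leap year).
March 2108: 31 − 17 = 14 days remain.
Then April (30), May (31), June (30), July (31), August (31), September (30), October (31), November (30): 30 + 31 + 30 + 31 + 31 + 30 + 31 + 30 = 244 days.
December 1–25, 2108: 25 days.
Residual: 283 days.
Total: 649 days.
649 mod 7 = 5, so 5 days before Tuesday is Thursday.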